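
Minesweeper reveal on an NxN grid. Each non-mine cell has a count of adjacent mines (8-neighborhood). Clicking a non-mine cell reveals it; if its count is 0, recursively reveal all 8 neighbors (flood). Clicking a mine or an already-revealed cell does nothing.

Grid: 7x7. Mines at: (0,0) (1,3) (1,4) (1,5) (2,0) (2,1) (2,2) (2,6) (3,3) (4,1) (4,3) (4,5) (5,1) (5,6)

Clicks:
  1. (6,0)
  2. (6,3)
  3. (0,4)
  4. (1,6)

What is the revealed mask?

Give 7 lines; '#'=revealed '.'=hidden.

Answer: ....#..
......#
.......
.......
.......
..####.
#.####.

Derivation:
Click 1 (6,0) count=1: revealed 1 new [(6,0)] -> total=1
Click 2 (6,3) count=0: revealed 8 new [(5,2) (5,3) (5,4) (5,5) (6,2) (6,3) (6,4) (6,5)] -> total=9
Click 3 (0,4) count=3: revealed 1 new [(0,4)] -> total=10
Click 4 (1,6) count=2: revealed 1 new [(1,6)] -> total=11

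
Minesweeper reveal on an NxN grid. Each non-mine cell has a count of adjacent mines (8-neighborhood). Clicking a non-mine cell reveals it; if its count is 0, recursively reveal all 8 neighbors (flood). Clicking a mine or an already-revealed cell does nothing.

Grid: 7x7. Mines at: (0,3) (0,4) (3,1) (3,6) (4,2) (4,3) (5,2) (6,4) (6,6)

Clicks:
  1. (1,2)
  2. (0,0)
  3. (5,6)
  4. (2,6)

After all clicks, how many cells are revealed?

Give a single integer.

Answer: 11

Derivation:
Click 1 (1,2) count=1: revealed 1 new [(1,2)] -> total=1
Click 2 (0,0) count=0: revealed 8 new [(0,0) (0,1) (0,2) (1,0) (1,1) (2,0) (2,1) (2,2)] -> total=9
Click 3 (5,6) count=1: revealed 1 new [(5,6)] -> total=10
Click 4 (2,6) count=1: revealed 1 new [(2,6)] -> total=11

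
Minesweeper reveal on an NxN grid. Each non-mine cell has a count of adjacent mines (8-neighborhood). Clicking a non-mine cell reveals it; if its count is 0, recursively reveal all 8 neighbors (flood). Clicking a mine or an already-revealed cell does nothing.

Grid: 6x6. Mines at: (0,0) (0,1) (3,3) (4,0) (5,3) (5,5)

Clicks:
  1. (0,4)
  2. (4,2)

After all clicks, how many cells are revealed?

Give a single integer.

Answer: 17

Derivation:
Click 1 (0,4) count=0: revealed 16 new [(0,2) (0,3) (0,4) (0,5) (1,2) (1,3) (1,4) (1,5) (2,2) (2,3) (2,4) (2,5) (3,4) (3,5) (4,4) (4,5)] -> total=16
Click 2 (4,2) count=2: revealed 1 new [(4,2)] -> total=17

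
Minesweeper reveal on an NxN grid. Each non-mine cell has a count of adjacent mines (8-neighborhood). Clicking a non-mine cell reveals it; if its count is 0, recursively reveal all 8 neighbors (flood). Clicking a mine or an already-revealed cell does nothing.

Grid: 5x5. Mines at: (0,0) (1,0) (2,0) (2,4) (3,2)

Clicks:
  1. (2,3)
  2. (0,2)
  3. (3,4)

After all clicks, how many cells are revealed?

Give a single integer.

Answer: 12

Derivation:
Click 1 (2,3) count=2: revealed 1 new [(2,3)] -> total=1
Click 2 (0,2) count=0: revealed 10 new [(0,1) (0,2) (0,3) (0,4) (1,1) (1,2) (1,3) (1,4) (2,1) (2,2)] -> total=11
Click 3 (3,4) count=1: revealed 1 new [(3,4)] -> total=12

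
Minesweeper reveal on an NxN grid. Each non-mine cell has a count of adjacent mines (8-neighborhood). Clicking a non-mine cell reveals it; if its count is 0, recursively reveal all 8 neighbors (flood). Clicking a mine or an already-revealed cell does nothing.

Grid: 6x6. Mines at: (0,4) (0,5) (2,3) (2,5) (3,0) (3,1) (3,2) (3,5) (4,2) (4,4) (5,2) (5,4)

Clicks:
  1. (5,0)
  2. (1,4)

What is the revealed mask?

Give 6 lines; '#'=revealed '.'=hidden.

Click 1 (5,0) count=0: revealed 4 new [(4,0) (4,1) (5,0) (5,1)] -> total=4
Click 2 (1,4) count=4: revealed 1 new [(1,4)] -> total=5

Answer: ......
....#.
......
......
##....
##....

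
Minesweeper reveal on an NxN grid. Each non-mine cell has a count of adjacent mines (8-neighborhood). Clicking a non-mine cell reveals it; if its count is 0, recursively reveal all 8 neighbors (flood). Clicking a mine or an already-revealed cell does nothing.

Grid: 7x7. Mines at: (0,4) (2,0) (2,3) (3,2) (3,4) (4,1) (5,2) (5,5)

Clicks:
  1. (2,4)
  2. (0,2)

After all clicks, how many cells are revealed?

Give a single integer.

Answer: 9

Derivation:
Click 1 (2,4) count=2: revealed 1 new [(2,4)] -> total=1
Click 2 (0,2) count=0: revealed 8 new [(0,0) (0,1) (0,2) (0,3) (1,0) (1,1) (1,2) (1,3)] -> total=9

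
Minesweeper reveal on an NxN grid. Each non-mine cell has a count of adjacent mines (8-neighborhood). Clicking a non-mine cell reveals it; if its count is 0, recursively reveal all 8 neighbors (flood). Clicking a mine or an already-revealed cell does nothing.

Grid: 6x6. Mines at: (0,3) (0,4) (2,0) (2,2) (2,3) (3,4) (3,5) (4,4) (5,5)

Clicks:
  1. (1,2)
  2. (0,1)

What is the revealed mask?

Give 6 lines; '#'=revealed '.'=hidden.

Click 1 (1,2) count=3: revealed 1 new [(1,2)] -> total=1
Click 2 (0,1) count=0: revealed 5 new [(0,0) (0,1) (0,2) (1,0) (1,1)] -> total=6

Answer: ###...
###...
......
......
......
......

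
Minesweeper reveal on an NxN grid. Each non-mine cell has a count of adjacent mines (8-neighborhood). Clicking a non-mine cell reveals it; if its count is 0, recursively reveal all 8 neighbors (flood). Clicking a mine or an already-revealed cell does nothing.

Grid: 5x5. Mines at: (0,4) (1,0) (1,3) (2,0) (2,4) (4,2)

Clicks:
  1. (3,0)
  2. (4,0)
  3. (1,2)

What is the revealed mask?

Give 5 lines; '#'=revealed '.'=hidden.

Click 1 (3,0) count=1: revealed 1 new [(3,0)] -> total=1
Click 2 (4,0) count=0: revealed 3 new [(3,1) (4,0) (4,1)] -> total=4
Click 3 (1,2) count=1: revealed 1 new [(1,2)] -> total=5

Answer: .....
..#..
.....
##...
##...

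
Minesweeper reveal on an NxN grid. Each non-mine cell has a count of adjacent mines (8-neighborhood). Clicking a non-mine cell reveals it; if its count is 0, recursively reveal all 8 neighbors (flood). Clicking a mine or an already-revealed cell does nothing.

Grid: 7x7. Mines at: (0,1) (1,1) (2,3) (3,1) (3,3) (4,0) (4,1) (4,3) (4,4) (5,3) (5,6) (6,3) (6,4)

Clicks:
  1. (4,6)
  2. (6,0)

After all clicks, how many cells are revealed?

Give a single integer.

Click 1 (4,6) count=1: revealed 1 new [(4,6)] -> total=1
Click 2 (6,0) count=0: revealed 6 new [(5,0) (5,1) (5,2) (6,0) (6,1) (6,2)] -> total=7

Answer: 7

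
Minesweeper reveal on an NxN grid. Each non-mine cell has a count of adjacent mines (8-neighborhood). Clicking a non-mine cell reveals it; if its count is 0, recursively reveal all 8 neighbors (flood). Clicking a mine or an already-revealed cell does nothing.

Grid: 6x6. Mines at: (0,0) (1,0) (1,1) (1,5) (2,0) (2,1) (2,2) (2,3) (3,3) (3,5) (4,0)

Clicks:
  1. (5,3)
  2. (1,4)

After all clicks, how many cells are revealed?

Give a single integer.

Answer: 11

Derivation:
Click 1 (5,3) count=0: revealed 10 new [(4,1) (4,2) (4,3) (4,4) (4,5) (5,1) (5,2) (5,3) (5,4) (5,5)] -> total=10
Click 2 (1,4) count=2: revealed 1 new [(1,4)] -> total=11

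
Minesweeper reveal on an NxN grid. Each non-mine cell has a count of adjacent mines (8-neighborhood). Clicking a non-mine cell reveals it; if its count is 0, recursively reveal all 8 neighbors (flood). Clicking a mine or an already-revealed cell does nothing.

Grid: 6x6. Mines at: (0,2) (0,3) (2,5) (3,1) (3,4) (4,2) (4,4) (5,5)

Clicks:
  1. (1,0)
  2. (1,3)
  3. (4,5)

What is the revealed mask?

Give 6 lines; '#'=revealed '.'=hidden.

Click 1 (1,0) count=0: revealed 6 new [(0,0) (0,1) (1,0) (1,1) (2,0) (2,1)] -> total=6
Click 2 (1,3) count=2: revealed 1 new [(1,3)] -> total=7
Click 3 (4,5) count=3: revealed 1 new [(4,5)] -> total=8

Answer: ##....
##.#..
##....
......
.....#
......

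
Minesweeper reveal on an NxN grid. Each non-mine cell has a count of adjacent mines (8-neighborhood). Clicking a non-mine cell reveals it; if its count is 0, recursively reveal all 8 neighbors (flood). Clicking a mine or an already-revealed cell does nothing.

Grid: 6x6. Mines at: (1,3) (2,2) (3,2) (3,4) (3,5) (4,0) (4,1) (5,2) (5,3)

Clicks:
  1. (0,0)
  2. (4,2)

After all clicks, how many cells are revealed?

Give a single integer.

Answer: 11

Derivation:
Click 1 (0,0) count=0: revealed 10 new [(0,0) (0,1) (0,2) (1,0) (1,1) (1,2) (2,0) (2,1) (3,0) (3,1)] -> total=10
Click 2 (4,2) count=4: revealed 1 new [(4,2)] -> total=11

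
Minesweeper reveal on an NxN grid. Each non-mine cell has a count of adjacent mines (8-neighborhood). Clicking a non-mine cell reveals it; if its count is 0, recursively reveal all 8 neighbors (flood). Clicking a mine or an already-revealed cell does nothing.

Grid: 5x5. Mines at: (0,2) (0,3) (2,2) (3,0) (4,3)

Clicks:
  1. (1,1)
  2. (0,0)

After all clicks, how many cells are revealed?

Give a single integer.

Answer: 6

Derivation:
Click 1 (1,1) count=2: revealed 1 new [(1,1)] -> total=1
Click 2 (0,0) count=0: revealed 5 new [(0,0) (0,1) (1,0) (2,0) (2,1)] -> total=6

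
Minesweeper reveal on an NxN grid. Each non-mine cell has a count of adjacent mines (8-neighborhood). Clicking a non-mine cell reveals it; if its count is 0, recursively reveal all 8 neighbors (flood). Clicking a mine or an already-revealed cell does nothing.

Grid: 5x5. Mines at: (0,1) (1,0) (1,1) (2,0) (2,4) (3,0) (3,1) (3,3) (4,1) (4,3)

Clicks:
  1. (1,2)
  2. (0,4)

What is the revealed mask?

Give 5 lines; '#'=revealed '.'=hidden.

Click 1 (1,2) count=2: revealed 1 new [(1,2)] -> total=1
Click 2 (0,4) count=0: revealed 5 new [(0,2) (0,3) (0,4) (1,3) (1,4)] -> total=6

Answer: ..###
..###
.....
.....
.....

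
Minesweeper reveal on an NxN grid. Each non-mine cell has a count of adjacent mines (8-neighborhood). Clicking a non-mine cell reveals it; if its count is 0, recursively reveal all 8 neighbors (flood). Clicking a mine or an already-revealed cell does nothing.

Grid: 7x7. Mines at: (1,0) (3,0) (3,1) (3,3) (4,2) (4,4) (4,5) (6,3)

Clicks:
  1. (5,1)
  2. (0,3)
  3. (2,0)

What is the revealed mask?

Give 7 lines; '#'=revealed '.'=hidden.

Answer: .######
.######
#######
....###
.......
.#.....
.......

Derivation:
Click 1 (5,1) count=1: revealed 1 new [(5,1)] -> total=1
Click 2 (0,3) count=0: revealed 21 new [(0,1) (0,2) (0,3) (0,4) (0,5) (0,6) (1,1) (1,2) (1,3) (1,4) (1,5) (1,6) (2,1) (2,2) (2,3) (2,4) (2,5) (2,6) (3,4) (3,5) (3,6)] -> total=22
Click 3 (2,0) count=3: revealed 1 new [(2,0)] -> total=23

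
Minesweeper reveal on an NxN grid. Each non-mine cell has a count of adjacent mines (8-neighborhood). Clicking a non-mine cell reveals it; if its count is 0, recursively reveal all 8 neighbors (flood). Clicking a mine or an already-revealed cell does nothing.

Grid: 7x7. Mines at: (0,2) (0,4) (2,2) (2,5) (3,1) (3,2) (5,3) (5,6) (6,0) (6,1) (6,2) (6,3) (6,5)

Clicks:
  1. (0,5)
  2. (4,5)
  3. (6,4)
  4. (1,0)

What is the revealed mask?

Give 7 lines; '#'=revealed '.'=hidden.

Click 1 (0,5) count=1: revealed 1 new [(0,5)] -> total=1
Click 2 (4,5) count=1: revealed 1 new [(4,5)] -> total=2
Click 3 (6,4) count=3: revealed 1 new [(6,4)] -> total=3
Click 4 (1,0) count=0: revealed 6 new [(0,0) (0,1) (1,0) (1,1) (2,0) (2,1)] -> total=9

Answer: ##...#.
##.....
##.....
.......
.....#.
.......
....#..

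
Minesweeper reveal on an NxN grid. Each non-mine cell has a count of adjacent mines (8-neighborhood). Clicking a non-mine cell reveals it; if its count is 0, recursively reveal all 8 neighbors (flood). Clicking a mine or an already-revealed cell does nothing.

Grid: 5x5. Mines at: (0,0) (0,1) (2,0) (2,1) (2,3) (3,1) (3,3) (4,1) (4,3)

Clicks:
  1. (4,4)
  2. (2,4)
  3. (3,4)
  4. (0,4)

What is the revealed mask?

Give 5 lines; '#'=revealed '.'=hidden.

Click 1 (4,4) count=2: revealed 1 new [(4,4)] -> total=1
Click 2 (2,4) count=2: revealed 1 new [(2,4)] -> total=2
Click 3 (3,4) count=3: revealed 1 new [(3,4)] -> total=3
Click 4 (0,4) count=0: revealed 6 new [(0,2) (0,3) (0,4) (1,2) (1,3) (1,4)] -> total=9

Answer: ..###
..###
....#
....#
....#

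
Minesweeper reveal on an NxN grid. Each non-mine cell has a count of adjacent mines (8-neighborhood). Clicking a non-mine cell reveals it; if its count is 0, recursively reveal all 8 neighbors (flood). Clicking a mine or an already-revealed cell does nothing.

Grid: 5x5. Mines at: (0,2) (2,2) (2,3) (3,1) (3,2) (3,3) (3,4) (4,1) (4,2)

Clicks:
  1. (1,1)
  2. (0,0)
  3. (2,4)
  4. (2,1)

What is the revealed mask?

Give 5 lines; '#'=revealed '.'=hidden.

Answer: ##...
##...
##..#
.....
.....

Derivation:
Click 1 (1,1) count=2: revealed 1 new [(1,1)] -> total=1
Click 2 (0,0) count=0: revealed 5 new [(0,0) (0,1) (1,0) (2,0) (2,1)] -> total=6
Click 3 (2,4) count=3: revealed 1 new [(2,4)] -> total=7
Click 4 (2,1) count=3: revealed 0 new [(none)] -> total=7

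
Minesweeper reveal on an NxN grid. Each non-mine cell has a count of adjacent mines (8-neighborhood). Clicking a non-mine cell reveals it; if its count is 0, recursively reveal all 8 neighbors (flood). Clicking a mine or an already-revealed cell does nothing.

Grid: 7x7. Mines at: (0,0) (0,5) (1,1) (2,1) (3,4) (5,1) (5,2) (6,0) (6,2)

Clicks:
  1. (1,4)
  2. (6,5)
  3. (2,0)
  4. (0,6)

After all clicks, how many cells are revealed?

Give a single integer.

Click 1 (1,4) count=1: revealed 1 new [(1,4)] -> total=1
Click 2 (6,5) count=0: revealed 18 new [(1,5) (1,6) (2,5) (2,6) (3,5) (3,6) (4,3) (4,4) (4,5) (4,6) (5,3) (5,4) (5,5) (5,6) (6,3) (6,4) (6,5) (6,6)] -> total=19
Click 3 (2,0) count=2: revealed 1 new [(2,0)] -> total=20
Click 4 (0,6) count=1: revealed 1 new [(0,6)] -> total=21

Answer: 21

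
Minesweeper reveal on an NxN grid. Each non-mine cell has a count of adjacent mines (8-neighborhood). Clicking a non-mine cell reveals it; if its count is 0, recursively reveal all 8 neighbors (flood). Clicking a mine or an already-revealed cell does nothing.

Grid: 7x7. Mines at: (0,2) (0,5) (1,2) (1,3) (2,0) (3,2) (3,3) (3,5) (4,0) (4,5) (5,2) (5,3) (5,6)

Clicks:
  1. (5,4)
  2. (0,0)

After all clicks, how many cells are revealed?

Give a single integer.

Answer: 5

Derivation:
Click 1 (5,4) count=2: revealed 1 new [(5,4)] -> total=1
Click 2 (0,0) count=0: revealed 4 new [(0,0) (0,1) (1,0) (1,1)] -> total=5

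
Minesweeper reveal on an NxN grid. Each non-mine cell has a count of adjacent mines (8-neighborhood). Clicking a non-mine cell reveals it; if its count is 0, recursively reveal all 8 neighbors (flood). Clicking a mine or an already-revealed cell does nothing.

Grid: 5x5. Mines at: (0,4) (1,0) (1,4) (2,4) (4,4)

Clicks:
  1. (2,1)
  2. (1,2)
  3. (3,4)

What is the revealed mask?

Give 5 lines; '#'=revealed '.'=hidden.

Click 1 (2,1) count=1: revealed 1 new [(2,1)] -> total=1
Click 2 (1,2) count=0: revealed 17 new [(0,1) (0,2) (0,3) (1,1) (1,2) (1,3) (2,0) (2,2) (2,3) (3,0) (3,1) (3,2) (3,3) (4,0) (4,1) (4,2) (4,3)] -> total=18
Click 3 (3,4) count=2: revealed 1 new [(3,4)] -> total=19

Answer: .###.
.###.
####.
#####
####.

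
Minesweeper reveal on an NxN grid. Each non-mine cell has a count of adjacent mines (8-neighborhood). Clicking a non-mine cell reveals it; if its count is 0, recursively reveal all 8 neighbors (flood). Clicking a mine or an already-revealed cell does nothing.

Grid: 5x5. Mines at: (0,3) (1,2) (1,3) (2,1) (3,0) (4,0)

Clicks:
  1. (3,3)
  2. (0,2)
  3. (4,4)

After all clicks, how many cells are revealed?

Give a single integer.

Click 1 (3,3) count=0: revealed 11 new [(2,2) (2,3) (2,4) (3,1) (3,2) (3,3) (3,4) (4,1) (4,2) (4,3) (4,4)] -> total=11
Click 2 (0,2) count=3: revealed 1 new [(0,2)] -> total=12
Click 3 (4,4) count=0: revealed 0 new [(none)] -> total=12

Answer: 12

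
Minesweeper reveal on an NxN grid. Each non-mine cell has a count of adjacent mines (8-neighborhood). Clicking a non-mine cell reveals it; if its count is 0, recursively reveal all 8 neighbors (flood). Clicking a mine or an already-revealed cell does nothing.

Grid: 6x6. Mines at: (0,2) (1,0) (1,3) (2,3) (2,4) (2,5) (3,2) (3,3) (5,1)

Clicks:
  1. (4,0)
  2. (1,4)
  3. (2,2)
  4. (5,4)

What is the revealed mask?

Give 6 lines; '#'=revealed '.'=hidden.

Answer: ......
....#.
..#...
....##
#.####
..####

Derivation:
Click 1 (4,0) count=1: revealed 1 new [(4,0)] -> total=1
Click 2 (1,4) count=4: revealed 1 new [(1,4)] -> total=2
Click 3 (2,2) count=4: revealed 1 new [(2,2)] -> total=3
Click 4 (5,4) count=0: revealed 10 new [(3,4) (3,5) (4,2) (4,3) (4,4) (4,5) (5,2) (5,3) (5,4) (5,5)] -> total=13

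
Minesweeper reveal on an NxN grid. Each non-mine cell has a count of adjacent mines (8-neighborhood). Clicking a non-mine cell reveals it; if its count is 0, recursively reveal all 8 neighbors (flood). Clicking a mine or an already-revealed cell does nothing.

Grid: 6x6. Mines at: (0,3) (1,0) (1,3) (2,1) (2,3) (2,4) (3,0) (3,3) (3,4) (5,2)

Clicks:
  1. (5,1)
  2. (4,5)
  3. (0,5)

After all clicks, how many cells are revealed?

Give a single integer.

Answer: 6

Derivation:
Click 1 (5,1) count=1: revealed 1 new [(5,1)] -> total=1
Click 2 (4,5) count=1: revealed 1 new [(4,5)] -> total=2
Click 3 (0,5) count=0: revealed 4 new [(0,4) (0,5) (1,4) (1,5)] -> total=6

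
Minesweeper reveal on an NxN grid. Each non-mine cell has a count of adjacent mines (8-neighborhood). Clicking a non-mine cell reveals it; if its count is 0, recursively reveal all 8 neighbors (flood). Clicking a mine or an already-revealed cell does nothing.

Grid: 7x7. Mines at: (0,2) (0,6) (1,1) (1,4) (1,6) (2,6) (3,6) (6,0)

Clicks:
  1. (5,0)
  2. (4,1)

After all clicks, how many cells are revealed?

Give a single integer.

Click 1 (5,0) count=1: revealed 1 new [(5,0)] -> total=1
Click 2 (4,1) count=0: revealed 31 new [(2,0) (2,1) (2,2) (2,3) (2,4) (2,5) (3,0) (3,1) (3,2) (3,3) (3,4) (3,5) (4,0) (4,1) (4,2) (4,3) (4,4) (4,5) (4,6) (5,1) (5,2) (5,3) (5,4) (5,5) (5,6) (6,1) (6,2) (6,3) (6,4) (6,5) (6,6)] -> total=32

Answer: 32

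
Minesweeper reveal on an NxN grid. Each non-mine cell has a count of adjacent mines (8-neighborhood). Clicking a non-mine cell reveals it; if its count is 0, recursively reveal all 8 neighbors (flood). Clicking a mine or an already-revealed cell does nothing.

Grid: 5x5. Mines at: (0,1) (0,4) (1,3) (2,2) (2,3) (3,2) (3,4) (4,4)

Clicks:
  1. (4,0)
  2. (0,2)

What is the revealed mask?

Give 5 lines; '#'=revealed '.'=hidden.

Click 1 (4,0) count=0: revealed 8 new [(1,0) (1,1) (2,0) (2,1) (3,0) (3,1) (4,0) (4,1)] -> total=8
Click 2 (0,2) count=2: revealed 1 new [(0,2)] -> total=9

Answer: ..#..
##...
##...
##...
##...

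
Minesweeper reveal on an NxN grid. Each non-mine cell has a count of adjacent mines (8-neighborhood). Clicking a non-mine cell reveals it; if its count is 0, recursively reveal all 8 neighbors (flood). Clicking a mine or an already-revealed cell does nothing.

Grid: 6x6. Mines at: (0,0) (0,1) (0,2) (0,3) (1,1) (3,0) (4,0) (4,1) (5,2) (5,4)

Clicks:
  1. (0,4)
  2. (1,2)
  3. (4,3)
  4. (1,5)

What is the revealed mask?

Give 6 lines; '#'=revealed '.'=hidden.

Click 1 (0,4) count=1: revealed 1 new [(0,4)] -> total=1
Click 2 (1,2) count=4: revealed 1 new [(1,2)] -> total=2
Click 3 (4,3) count=2: revealed 1 new [(4,3)] -> total=3
Click 4 (1,5) count=0: revealed 15 new [(0,5) (1,3) (1,4) (1,5) (2,2) (2,3) (2,4) (2,5) (3,2) (3,3) (3,4) (3,5) (4,2) (4,4) (4,5)] -> total=18

Answer: ....##
..####
..####
..####
..####
......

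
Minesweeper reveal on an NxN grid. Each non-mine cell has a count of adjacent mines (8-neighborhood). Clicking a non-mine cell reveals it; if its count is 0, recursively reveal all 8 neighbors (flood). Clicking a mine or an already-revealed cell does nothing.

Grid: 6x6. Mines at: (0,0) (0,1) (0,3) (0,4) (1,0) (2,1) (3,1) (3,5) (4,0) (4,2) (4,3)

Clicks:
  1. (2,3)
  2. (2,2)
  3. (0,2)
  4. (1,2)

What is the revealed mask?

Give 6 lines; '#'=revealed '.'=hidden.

Click 1 (2,3) count=0: revealed 9 new [(1,2) (1,3) (1,4) (2,2) (2,3) (2,4) (3,2) (3,3) (3,4)] -> total=9
Click 2 (2,2) count=2: revealed 0 new [(none)] -> total=9
Click 3 (0,2) count=2: revealed 1 new [(0,2)] -> total=10
Click 4 (1,2) count=3: revealed 0 new [(none)] -> total=10

Answer: ..#...
..###.
..###.
..###.
......
......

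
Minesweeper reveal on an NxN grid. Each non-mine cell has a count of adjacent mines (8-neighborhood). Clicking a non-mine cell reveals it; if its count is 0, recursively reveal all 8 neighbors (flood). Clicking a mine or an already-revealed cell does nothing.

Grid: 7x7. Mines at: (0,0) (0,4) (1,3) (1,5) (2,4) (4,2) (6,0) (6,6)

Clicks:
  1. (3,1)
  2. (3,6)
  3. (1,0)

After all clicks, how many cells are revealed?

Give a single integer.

Answer: 23

Derivation:
Click 1 (3,1) count=1: revealed 1 new [(3,1)] -> total=1
Click 2 (3,6) count=0: revealed 21 new [(2,5) (2,6) (3,3) (3,4) (3,5) (3,6) (4,3) (4,4) (4,5) (4,6) (5,1) (5,2) (5,3) (5,4) (5,5) (5,6) (6,1) (6,2) (6,3) (6,4) (6,5)] -> total=22
Click 3 (1,0) count=1: revealed 1 new [(1,0)] -> total=23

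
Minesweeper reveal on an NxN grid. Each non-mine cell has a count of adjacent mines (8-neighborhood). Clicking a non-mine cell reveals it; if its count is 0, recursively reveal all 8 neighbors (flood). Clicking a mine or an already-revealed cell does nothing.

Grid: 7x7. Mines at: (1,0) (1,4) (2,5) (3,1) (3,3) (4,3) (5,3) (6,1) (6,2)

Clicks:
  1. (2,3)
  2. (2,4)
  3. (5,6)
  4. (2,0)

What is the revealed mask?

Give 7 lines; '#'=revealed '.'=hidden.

Answer: .......
.......
#..##..
....###
....###
....###
....###

Derivation:
Click 1 (2,3) count=2: revealed 1 new [(2,3)] -> total=1
Click 2 (2,4) count=3: revealed 1 new [(2,4)] -> total=2
Click 3 (5,6) count=0: revealed 12 new [(3,4) (3,5) (3,6) (4,4) (4,5) (4,6) (5,4) (5,5) (5,6) (6,4) (6,5) (6,6)] -> total=14
Click 4 (2,0) count=2: revealed 1 new [(2,0)] -> total=15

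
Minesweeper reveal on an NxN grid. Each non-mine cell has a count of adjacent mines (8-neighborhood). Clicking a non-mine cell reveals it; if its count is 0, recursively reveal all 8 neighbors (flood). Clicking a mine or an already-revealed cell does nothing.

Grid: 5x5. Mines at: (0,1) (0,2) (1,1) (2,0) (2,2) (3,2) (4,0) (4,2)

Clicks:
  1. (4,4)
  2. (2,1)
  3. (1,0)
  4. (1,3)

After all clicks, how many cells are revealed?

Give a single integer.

Answer: 12

Derivation:
Click 1 (4,4) count=0: revealed 10 new [(0,3) (0,4) (1,3) (1,4) (2,3) (2,4) (3,3) (3,4) (4,3) (4,4)] -> total=10
Click 2 (2,1) count=4: revealed 1 new [(2,1)] -> total=11
Click 3 (1,0) count=3: revealed 1 new [(1,0)] -> total=12
Click 4 (1,3) count=2: revealed 0 new [(none)] -> total=12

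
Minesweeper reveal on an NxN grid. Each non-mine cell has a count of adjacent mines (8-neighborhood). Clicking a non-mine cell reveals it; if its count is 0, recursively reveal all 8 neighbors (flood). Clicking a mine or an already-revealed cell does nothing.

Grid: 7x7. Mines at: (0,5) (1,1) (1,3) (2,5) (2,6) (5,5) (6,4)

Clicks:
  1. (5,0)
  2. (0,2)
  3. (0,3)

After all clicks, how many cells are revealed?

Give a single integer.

Click 1 (5,0) count=0: revealed 24 new [(2,0) (2,1) (2,2) (2,3) (2,4) (3,0) (3,1) (3,2) (3,3) (3,4) (4,0) (4,1) (4,2) (4,3) (4,4) (5,0) (5,1) (5,2) (5,3) (5,4) (6,0) (6,1) (6,2) (6,3)] -> total=24
Click 2 (0,2) count=2: revealed 1 new [(0,2)] -> total=25
Click 3 (0,3) count=1: revealed 1 new [(0,3)] -> total=26

Answer: 26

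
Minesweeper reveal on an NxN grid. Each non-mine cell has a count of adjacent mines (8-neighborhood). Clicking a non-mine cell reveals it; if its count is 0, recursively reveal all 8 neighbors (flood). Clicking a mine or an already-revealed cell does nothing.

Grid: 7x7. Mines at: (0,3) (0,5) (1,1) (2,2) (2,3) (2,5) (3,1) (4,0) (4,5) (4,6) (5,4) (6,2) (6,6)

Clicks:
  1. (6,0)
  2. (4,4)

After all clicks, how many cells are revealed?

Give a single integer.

Answer: 5

Derivation:
Click 1 (6,0) count=0: revealed 4 new [(5,0) (5,1) (6,0) (6,1)] -> total=4
Click 2 (4,4) count=2: revealed 1 new [(4,4)] -> total=5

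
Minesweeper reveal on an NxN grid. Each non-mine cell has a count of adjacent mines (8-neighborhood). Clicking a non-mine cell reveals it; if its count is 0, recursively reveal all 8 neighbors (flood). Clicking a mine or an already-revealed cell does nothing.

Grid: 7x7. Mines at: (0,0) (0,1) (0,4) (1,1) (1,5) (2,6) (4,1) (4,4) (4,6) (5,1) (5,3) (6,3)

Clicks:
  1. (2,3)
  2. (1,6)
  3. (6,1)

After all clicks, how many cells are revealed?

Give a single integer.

Answer: 11

Derivation:
Click 1 (2,3) count=0: revealed 9 new [(1,2) (1,3) (1,4) (2,2) (2,3) (2,4) (3,2) (3,3) (3,4)] -> total=9
Click 2 (1,6) count=2: revealed 1 new [(1,6)] -> total=10
Click 3 (6,1) count=1: revealed 1 new [(6,1)] -> total=11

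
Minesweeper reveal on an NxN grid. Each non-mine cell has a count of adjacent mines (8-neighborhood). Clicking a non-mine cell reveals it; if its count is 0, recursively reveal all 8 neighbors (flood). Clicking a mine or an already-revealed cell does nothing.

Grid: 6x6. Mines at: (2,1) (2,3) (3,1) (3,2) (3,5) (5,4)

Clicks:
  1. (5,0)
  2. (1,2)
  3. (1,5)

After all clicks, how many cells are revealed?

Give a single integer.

Answer: 22

Derivation:
Click 1 (5,0) count=0: revealed 8 new [(4,0) (4,1) (4,2) (4,3) (5,0) (5,1) (5,2) (5,3)] -> total=8
Click 2 (1,2) count=2: revealed 1 new [(1,2)] -> total=9
Click 3 (1,5) count=0: revealed 13 new [(0,0) (0,1) (0,2) (0,3) (0,4) (0,5) (1,0) (1,1) (1,3) (1,4) (1,5) (2,4) (2,5)] -> total=22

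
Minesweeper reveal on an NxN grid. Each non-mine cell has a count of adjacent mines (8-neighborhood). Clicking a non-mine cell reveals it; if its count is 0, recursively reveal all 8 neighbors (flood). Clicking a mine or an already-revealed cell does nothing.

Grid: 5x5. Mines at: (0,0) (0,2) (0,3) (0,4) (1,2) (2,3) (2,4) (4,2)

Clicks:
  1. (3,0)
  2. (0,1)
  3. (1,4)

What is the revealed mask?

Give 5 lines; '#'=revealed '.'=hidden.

Answer: .#...
##..#
##...
##...
##...

Derivation:
Click 1 (3,0) count=0: revealed 8 new [(1,0) (1,1) (2,0) (2,1) (3,0) (3,1) (4,0) (4,1)] -> total=8
Click 2 (0,1) count=3: revealed 1 new [(0,1)] -> total=9
Click 3 (1,4) count=4: revealed 1 new [(1,4)] -> total=10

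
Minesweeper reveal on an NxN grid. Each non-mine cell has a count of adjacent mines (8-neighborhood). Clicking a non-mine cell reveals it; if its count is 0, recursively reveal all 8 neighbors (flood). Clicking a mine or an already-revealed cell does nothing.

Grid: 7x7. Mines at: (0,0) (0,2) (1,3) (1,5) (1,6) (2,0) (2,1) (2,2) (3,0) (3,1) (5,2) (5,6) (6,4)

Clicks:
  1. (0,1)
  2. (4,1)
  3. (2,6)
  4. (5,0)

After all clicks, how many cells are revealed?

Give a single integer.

Click 1 (0,1) count=2: revealed 1 new [(0,1)] -> total=1
Click 2 (4,1) count=3: revealed 1 new [(4,1)] -> total=2
Click 3 (2,6) count=2: revealed 1 new [(2,6)] -> total=3
Click 4 (5,0) count=0: revealed 5 new [(4,0) (5,0) (5,1) (6,0) (6,1)] -> total=8

Answer: 8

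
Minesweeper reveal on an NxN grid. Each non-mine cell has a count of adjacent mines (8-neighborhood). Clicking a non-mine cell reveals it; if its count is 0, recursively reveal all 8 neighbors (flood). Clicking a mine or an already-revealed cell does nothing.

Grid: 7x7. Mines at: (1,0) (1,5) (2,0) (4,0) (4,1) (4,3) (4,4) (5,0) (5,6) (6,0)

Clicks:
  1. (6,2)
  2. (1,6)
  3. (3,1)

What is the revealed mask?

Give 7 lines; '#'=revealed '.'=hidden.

Click 1 (6,2) count=0: revealed 10 new [(5,1) (5,2) (5,3) (5,4) (5,5) (6,1) (6,2) (6,3) (6,4) (6,5)] -> total=10
Click 2 (1,6) count=1: revealed 1 new [(1,6)] -> total=11
Click 3 (3,1) count=3: revealed 1 new [(3,1)] -> total=12

Answer: .......
......#
.......
.#.....
.......
.#####.
.#####.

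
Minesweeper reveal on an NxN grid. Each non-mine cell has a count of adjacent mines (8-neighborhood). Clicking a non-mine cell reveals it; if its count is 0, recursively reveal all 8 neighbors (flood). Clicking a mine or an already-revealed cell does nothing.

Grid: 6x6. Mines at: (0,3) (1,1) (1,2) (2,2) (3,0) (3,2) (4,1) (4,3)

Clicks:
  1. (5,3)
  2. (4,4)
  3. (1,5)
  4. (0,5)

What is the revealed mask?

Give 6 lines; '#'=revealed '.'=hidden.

Click 1 (5,3) count=1: revealed 1 new [(5,3)] -> total=1
Click 2 (4,4) count=1: revealed 1 new [(4,4)] -> total=2
Click 3 (1,5) count=0: revealed 14 new [(0,4) (0,5) (1,3) (1,4) (1,5) (2,3) (2,4) (2,5) (3,3) (3,4) (3,5) (4,5) (5,4) (5,5)] -> total=16
Click 4 (0,5) count=0: revealed 0 new [(none)] -> total=16

Answer: ....##
...###
...###
...###
....##
...###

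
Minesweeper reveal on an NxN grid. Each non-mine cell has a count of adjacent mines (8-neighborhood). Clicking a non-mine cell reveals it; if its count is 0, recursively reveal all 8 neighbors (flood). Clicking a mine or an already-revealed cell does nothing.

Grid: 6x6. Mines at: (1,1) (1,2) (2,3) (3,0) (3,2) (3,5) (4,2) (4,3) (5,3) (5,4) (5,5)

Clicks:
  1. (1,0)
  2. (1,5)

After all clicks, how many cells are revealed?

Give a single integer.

Answer: 9

Derivation:
Click 1 (1,0) count=1: revealed 1 new [(1,0)] -> total=1
Click 2 (1,5) count=0: revealed 8 new [(0,3) (0,4) (0,5) (1,3) (1,4) (1,5) (2,4) (2,5)] -> total=9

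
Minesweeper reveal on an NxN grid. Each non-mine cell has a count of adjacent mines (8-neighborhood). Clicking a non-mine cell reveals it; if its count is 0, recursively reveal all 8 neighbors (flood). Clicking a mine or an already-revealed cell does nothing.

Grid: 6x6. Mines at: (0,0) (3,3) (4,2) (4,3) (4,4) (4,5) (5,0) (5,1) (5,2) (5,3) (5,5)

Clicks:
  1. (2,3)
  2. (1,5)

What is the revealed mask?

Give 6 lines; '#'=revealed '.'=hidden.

Click 1 (2,3) count=1: revealed 1 new [(2,3)] -> total=1
Click 2 (1,5) count=0: revealed 23 new [(0,1) (0,2) (0,3) (0,4) (0,5) (1,0) (1,1) (1,2) (1,3) (1,4) (1,5) (2,0) (2,1) (2,2) (2,4) (2,5) (3,0) (3,1) (3,2) (3,4) (3,5) (4,0) (4,1)] -> total=24

Answer: .#####
######
######
###.##
##....
......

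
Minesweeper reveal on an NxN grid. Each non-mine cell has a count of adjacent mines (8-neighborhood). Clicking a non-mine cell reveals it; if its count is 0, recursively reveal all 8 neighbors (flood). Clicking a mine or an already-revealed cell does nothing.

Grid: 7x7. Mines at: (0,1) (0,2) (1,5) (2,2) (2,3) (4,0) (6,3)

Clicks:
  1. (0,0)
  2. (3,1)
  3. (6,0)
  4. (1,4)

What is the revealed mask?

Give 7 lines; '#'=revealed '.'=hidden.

Click 1 (0,0) count=1: revealed 1 new [(0,0)] -> total=1
Click 2 (3,1) count=2: revealed 1 new [(3,1)] -> total=2
Click 3 (6,0) count=0: revealed 6 new [(5,0) (5,1) (5,2) (6,0) (6,1) (6,2)] -> total=8
Click 4 (1,4) count=2: revealed 1 new [(1,4)] -> total=9

Answer: #......
....#..
.......
.#.....
.......
###....
###....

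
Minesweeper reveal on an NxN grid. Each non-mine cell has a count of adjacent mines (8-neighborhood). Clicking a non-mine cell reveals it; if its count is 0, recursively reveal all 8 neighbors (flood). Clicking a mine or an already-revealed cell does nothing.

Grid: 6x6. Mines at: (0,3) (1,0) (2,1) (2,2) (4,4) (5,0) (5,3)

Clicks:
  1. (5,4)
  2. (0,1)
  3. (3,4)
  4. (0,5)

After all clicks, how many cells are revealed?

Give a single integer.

Answer: 13

Derivation:
Click 1 (5,4) count=2: revealed 1 new [(5,4)] -> total=1
Click 2 (0,1) count=1: revealed 1 new [(0,1)] -> total=2
Click 3 (3,4) count=1: revealed 1 new [(3,4)] -> total=3
Click 4 (0,5) count=0: revealed 10 new [(0,4) (0,5) (1,3) (1,4) (1,5) (2,3) (2,4) (2,5) (3,3) (3,5)] -> total=13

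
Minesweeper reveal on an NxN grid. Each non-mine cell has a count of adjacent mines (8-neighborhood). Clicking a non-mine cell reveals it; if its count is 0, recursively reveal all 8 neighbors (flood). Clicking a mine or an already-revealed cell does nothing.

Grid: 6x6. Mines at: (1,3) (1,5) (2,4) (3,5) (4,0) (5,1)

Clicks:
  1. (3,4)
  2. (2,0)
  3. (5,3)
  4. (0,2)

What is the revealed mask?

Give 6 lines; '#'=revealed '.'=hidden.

Click 1 (3,4) count=2: revealed 1 new [(3,4)] -> total=1
Click 2 (2,0) count=0: revealed 23 new [(0,0) (0,1) (0,2) (1,0) (1,1) (1,2) (2,0) (2,1) (2,2) (2,3) (3,0) (3,1) (3,2) (3,3) (4,1) (4,2) (4,3) (4,4) (4,5) (5,2) (5,3) (5,4) (5,5)] -> total=24
Click 3 (5,3) count=0: revealed 0 new [(none)] -> total=24
Click 4 (0,2) count=1: revealed 0 new [(none)] -> total=24

Answer: ###...
###...
####..
#####.
.#####
..####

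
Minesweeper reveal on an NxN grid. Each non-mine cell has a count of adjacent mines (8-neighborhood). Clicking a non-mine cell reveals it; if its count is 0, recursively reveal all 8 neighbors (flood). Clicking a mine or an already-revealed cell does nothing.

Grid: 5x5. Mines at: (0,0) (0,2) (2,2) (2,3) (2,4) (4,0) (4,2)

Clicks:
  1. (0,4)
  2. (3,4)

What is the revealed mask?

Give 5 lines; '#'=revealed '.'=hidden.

Answer: ...##
...##
.....
....#
.....

Derivation:
Click 1 (0,4) count=0: revealed 4 new [(0,3) (0,4) (1,3) (1,4)] -> total=4
Click 2 (3,4) count=2: revealed 1 new [(3,4)] -> total=5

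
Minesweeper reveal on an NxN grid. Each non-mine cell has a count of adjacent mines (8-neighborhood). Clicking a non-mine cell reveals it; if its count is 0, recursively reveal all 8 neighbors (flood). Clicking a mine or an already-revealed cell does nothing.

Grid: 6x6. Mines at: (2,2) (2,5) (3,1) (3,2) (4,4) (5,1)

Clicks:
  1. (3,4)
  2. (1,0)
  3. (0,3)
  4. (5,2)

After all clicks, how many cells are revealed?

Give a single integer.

Click 1 (3,4) count=2: revealed 1 new [(3,4)] -> total=1
Click 2 (1,0) count=0: revealed 14 new [(0,0) (0,1) (0,2) (0,3) (0,4) (0,5) (1,0) (1,1) (1,2) (1,3) (1,4) (1,5) (2,0) (2,1)] -> total=15
Click 3 (0,3) count=0: revealed 0 new [(none)] -> total=15
Click 4 (5,2) count=1: revealed 1 new [(5,2)] -> total=16

Answer: 16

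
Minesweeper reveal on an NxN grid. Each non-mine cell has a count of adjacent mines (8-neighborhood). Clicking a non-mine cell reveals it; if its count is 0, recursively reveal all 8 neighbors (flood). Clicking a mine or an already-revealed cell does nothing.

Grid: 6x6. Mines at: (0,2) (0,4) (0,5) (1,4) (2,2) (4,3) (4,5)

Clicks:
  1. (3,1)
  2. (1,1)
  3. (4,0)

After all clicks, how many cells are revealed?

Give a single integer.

Answer: 15

Derivation:
Click 1 (3,1) count=1: revealed 1 new [(3,1)] -> total=1
Click 2 (1,1) count=2: revealed 1 new [(1,1)] -> total=2
Click 3 (4,0) count=0: revealed 13 new [(0,0) (0,1) (1,0) (2,0) (2,1) (3,0) (3,2) (4,0) (4,1) (4,2) (5,0) (5,1) (5,2)] -> total=15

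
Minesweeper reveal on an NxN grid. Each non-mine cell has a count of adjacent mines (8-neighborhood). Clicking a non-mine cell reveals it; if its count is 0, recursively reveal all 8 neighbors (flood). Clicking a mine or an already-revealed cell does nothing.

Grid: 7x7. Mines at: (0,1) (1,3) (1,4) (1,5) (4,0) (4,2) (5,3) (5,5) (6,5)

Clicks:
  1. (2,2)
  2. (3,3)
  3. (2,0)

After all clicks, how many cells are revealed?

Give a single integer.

Answer: 10

Derivation:
Click 1 (2,2) count=1: revealed 1 new [(2,2)] -> total=1
Click 2 (3,3) count=1: revealed 1 new [(3,3)] -> total=2
Click 3 (2,0) count=0: revealed 8 new [(1,0) (1,1) (1,2) (2,0) (2,1) (3,0) (3,1) (3,2)] -> total=10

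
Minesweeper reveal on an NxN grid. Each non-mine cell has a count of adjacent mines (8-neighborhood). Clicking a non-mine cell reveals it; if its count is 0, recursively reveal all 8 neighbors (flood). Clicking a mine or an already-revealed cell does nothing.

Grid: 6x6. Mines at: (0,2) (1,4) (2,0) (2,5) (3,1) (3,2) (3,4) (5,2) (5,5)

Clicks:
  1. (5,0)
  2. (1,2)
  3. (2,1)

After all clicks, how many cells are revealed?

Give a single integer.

Click 1 (5,0) count=0: revealed 4 new [(4,0) (4,1) (5,0) (5,1)] -> total=4
Click 2 (1,2) count=1: revealed 1 new [(1,2)] -> total=5
Click 3 (2,1) count=3: revealed 1 new [(2,1)] -> total=6

Answer: 6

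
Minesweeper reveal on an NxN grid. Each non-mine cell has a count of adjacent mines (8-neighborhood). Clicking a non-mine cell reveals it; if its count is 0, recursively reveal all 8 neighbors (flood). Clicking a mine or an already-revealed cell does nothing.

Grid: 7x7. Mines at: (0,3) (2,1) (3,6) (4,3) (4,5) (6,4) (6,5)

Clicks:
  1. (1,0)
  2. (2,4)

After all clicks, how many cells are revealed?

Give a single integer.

Click 1 (1,0) count=1: revealed 1 new [(1,0)] -> total=1
Click 2 (2,4) count=0: revealed 17 new [(0,4) (0,5) (0,6) (1,2) (1,3) (1,4) (1,5) (1,6) (2,2) (2,3) (2,4) (2,5) (2,6) (3,2) (3,3) (3,4) (3,5)] -> total=18

Answer: 18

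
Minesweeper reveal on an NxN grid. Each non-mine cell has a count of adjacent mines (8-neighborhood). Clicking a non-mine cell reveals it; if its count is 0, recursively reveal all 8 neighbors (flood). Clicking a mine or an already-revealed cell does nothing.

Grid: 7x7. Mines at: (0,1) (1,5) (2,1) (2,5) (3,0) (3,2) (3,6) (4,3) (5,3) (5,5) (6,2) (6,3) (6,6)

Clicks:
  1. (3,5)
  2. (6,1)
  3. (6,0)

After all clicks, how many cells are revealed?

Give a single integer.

Click 1 (3,5) count=2: revealed 1 new [(3,5)] -> total=1
Click 2 (6,1) count=1: revealed 1 new [(6,1)] -> total=2
Click 3 (6,0) count=0: revealed 5 new [(4,0) (4,1) (5,0) (5,1) (6,0)] -> total=7

Answer: 7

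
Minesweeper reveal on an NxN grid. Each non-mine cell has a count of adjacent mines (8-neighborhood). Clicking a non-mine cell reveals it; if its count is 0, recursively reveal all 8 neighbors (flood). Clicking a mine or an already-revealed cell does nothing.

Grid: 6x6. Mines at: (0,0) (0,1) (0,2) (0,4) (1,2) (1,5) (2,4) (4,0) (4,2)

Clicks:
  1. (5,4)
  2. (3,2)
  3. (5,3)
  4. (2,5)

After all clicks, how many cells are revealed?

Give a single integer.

Click 1 (5,4) count=0: revealed 9 new [(3,3) (3,4) (3,5) (4,3) (4,4) (4,5) (5,3) (5,4) (5,5)] -> total=9
Click 2 (3,2) count=1: revealed 1 new [(3,2)] -> total=10
Click 3 (5,3) count=1: revealed 0 new [(none)] -> total=10
Click 4 (2,5) count=2: revealed 1 new [(2,5)] -> total=11

Answer: 11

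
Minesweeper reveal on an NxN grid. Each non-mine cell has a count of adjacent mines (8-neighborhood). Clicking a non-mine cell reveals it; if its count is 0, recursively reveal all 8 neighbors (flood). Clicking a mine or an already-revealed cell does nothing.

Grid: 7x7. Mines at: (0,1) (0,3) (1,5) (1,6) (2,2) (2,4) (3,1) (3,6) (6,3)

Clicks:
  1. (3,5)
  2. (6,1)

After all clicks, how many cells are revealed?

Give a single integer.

Answer: 10

Derivation:
Click 1 (3,5) count=2: revealed 1 new [(3,5)] -> total=1
Click 2 (6,1) count=0: revealed 9 new [(4,0) (4,1) (4,2) (5,0) (5,1) (5,2) (6,0) (6,1) (6,2)] -> total=10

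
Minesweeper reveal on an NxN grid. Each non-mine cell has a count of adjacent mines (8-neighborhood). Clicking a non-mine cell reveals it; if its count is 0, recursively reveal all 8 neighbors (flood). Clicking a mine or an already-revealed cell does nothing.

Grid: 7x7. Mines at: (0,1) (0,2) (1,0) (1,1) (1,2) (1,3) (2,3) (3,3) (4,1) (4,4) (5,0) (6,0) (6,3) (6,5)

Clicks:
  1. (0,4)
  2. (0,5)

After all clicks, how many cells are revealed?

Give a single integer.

Click 1 (0,4) count=1: revealed 1 new [(0,4)] -> total=1
Click 2 (0,5) count=0: revealed 15 new [(0,5) (0,6) (1,4) (1,5) (1,6) (2,4) (2,5) (2,6) (3,4) (3,5) (3,6) (4,5) (4,6) (5,5) (5,6)] -> total=16

Answer: 16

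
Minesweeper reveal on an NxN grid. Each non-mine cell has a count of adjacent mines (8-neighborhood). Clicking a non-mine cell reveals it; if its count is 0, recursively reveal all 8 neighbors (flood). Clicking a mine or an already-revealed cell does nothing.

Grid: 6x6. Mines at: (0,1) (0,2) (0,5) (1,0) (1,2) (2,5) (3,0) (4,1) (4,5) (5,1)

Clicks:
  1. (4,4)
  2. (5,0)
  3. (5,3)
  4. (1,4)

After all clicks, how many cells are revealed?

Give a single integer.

Answer: 14

Derivation:
Click 1 (4,4) count=1: revealed 1 new [(4,4)] -> total=1
Click 2 (5,0) count=2: revealed 1 new [(5,0)] -> total=2
Click 3 (5,3) count=0: revealed 11 new [(2,2) (2,3) (2,4) (3,2) (3,3) (3,4) (4,2) (4,3) (5,2) (5,3) (5,4)] -> total=13
Click 4 (1,4) count=2: revealed 1 new [(1,4)] -> total=14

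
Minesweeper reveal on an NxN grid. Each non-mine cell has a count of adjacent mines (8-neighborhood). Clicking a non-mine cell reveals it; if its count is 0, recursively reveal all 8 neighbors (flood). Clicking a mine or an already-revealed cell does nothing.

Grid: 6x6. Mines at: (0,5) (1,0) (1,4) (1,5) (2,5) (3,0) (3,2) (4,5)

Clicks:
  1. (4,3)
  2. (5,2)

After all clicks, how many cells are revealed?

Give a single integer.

Click 1 (4,3) count=1: revealed 1 new [(4,3)] -> total=1
Click 2 (5,2) count=0: revealed 9 new [(4,0) (4,1) (4,2) (4,4) (5,0) (5,1) (5,2) (5,3) (5,4)] -> total=10

Answer: 10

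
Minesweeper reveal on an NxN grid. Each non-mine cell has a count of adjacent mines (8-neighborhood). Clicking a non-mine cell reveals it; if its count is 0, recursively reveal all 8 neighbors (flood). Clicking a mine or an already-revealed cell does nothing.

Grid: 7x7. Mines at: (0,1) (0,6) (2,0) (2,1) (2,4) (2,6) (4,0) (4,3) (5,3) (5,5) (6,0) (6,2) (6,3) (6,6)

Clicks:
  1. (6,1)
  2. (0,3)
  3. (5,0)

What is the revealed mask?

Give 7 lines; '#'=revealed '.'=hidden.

Click 1 (6,1) count=2: revealed 1 new [(6,1)] -> total=1
Click 2 (0,3) count=0: revealed 8 new [(0,2) (0,3) (0,4) (0,5) (1,2) (1,3) (1,4) (1,5)] -> total=9
Click 3 (5,0) count=2: revealed 1 new [(5,0)] -> total=10

Answer: ..####.
..####.
.......
.......
.......
#......
.#.....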